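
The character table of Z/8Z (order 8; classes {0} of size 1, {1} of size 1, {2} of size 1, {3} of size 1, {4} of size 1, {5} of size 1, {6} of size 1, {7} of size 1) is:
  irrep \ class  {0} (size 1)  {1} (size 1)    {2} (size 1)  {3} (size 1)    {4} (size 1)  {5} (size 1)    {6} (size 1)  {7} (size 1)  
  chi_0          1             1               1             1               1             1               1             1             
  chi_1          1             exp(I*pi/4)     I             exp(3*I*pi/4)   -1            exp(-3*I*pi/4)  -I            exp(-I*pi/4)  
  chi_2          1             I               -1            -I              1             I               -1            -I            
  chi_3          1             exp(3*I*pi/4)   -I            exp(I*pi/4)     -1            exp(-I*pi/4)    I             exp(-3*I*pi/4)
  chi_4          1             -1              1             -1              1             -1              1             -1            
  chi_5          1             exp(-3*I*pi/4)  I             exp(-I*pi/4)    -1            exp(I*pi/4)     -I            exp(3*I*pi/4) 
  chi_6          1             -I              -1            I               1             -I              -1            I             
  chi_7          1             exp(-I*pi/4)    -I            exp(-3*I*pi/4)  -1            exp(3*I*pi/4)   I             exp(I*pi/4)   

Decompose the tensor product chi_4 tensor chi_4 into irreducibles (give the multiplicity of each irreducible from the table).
chi_4 tensor chi_4 = chi_0 (all other irreducibles have multiplicity 0).

Working: The character of a tensor product is the pointwise product (chi_4 * chi_4)(C) = chi_4(C) * chi_4(C):
  {0}: (1)*(1), {1}: (-1)*(-1), {2}: (1)*(1), {3}: (-1)*(-1), {4}: (1)*(1), {5}: (-1)*(-1), {6}: (1)*(1), {7}: (-1)*(-1)
so (chi_4 * chi_4) takes values
  {0} -> 1, {1} -> 1, {2} -> 1, {3} -> 1, {4} -> 1, {5} -> 1, {6} -> 1, {7} -> 1.
Now take the inner product of this character with each irreducible chi from the table, <chi_4*chi_4, chi> = (1/8) sum_C |C| (chi_4*chi_4)(C) conj(chi(C)):
  <chi_4*chi_4, chi_0> = (1/8)[1*(1)*conj(1) + 1*(1)*conj(1) + 1*(1)*conj(1) + 1*(1)*conj(1) + 1*(1)*conj(1) + 1*(1)*conj(1) + 1*(1)*conj(1) + 1*(1)*conj(1)]
      = (1/8)[(1) + (1) + (1) + (1) + (1) + (1) + (1) + (1)] = 8/8 = 1
  <chi_4*chi_4, chi_1> = (1/8)[1*(1)*conj(1) + 1*(1)*conj(exp(I*pi/4)) + 1*(1)*conj(I) + 1*(1)*conj(exp(3*I*pi/4)) + 1*(1)*conj(-1) + 1*(1)*conj(exp(-3*I*pi/4)) + 1*(1)*conj(-I) + 1*(1)*conj(exp(-I*pi/4))]
      = (1/8)[(1) + (exp(-I*pi/4)) + (-I) + (exp(-3*I*pi/4)) + (-1) + (exp(3*I*pi/4)) + (I) + (exp(I*pi/4))] = 0/8 = 0
  <chi_4*chi_4, chi_2> = (1/8)[1*(1)*conj(1) + 1*(1)*conj(I) + 1*(1)*conj(-1) + 1*(1)*conj(-I) + 1*(1)*conj(1) + 1*(1)*conj(I) + 1*(1)*conj(-1) + 1*(1)*conj(-I)]
      = (1/8)[(1) + (-I) + (-1) + (I) + (1) + (-I) + (-1) + (I)] = 0/8 = 0
  <chi_4*chi_4, chi_3> = (1/8)[1*(1)*conj(1) + 1*(1)*conj(exp(3*I*pi/4)) + 1*(1)*conj(-I) + 1*(1)*conj(exp(I*pi/4)) + 1*(1)*conj(-1) + 1*(1)*conj(exp(-I*pi/4)) + 1*(1)*conj(I) + 1*(1)*conj(exp(-3*I*pi/4))]
      = (1/8)[(1) + (exp(-3*I*pi/4)) + (I) + (exp(-I*pi/4)) + (-1) + (exp(I*pi/4)) + (-I) + (exp(3*I*pi/4))] = 0/8 = 0
  <chi_4*chi_4, chi_4> = (1/8)[1*(1)*conj(1) + 1*(1)*conj(-1) + 1*(1)*conj(1) + 1*(1)*conj(-1) + 1*(1)*conj(1) + 1*(1)*conj(-1) + 1*(1)*conj(1) + 1*(1)*conj(-1)]
      = (1/8)[(1) + (-1) + (1) + (-1) + (1) + (-1) + (1) + (-1)] = 0/8 = 0
  <chi_4*chi_4, chi_5> = (1/8)[1*(1)*conj(1) + 1*(1)*conj(exp(-3*I*pi/4)) + 1*(1)*conj(I) + 1*(1)*conj(exp(-I*pi/4)) + 1*(1)*conj(-1) + 1*(1)*conj(exp(I*pi/4)) + 1*(1)*conj(-I) + 1*(1)*conj(exp(3*I*pi/4))]
      = (1/8)[(1) + (exp(3*I*pi/4)) + (-I) + (exp(I*pi/4)) + (-1) + (exp(-I*pi/4)) + (I) + (exp(-3*I*pi/4))] = 0/8 = 0
  <chi_4*chi_4, chi_6> = (1/8)[1*(1)*conj(1) + 1*(1)*conj(-I) + 1*(1)*conj(-1) + 1*(1)*conj(I) + 1*(1)*conj(1) + 1*(1)*conj(-I) + 1*(1)*conj(-1) + 1*(1)*conj(I)]
      = (1/8)[(1) + (I) + (-1) + (-I) + (1) + (I) + (-1) + (-I)] = 0/8 = 0
  <chi_4*chi_4, chi_7> = (1/8)[1*(1)*conj(1) + 1*(1)*conj(exp(-I*pi/4)) + 1*(1)*conj(-I) + 1*(1)*conj(exp(-3*I*pi/4)) + 1*(1)*conj(-1) + 1*(1)*conj(exp(3*I*pi/4)) + 1*(1)*conj(I) + 1*(1)*conj(exp(I*pi/4))]
      = (1/8)[(1) + (exp(I*pi/4)) + (I) + (exp(3*I*pi/4)) + (-1) + (exp(-3*I*pi/4)) + (-I) + (exp(-I*pi/4))] = 0/8 = 0
(Exp terms are combined using exp(i*s)*conj(exp(i*t)) = exp(i*(s-t)), and sums of them are collapsed using the identity that for every m > 1 the m distinct m-th roots of unity sum to 0, e.g. 1 + exp(2*I*pi/3) + exp(-2*I*pi/3) = 0.)
Hence the multiplicities are chi_0: 1. Dimension check: dim(chi_4)*dim(chi_4) = 1*1 = 1 and sum (mult * dim) = 1*1 = 1.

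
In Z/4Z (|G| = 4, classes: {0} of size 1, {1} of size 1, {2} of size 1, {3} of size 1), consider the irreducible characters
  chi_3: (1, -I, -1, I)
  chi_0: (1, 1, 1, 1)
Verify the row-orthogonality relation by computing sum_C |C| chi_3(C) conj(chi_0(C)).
Sum = 0; so <chi_3, chi_0> = 0 (distinct irreducibles are orthogonal).

Derivation: Compute term by term over conjugacy classes (|C| * chi_3(C) * conj(chi_0(C))):
  1*(1)*conj(1) + 1*(-I)*conj(1) + 1*(-1)*conj(1) + 1*(I)*conj(1)
  = (1) + (-I) + (-1) + (I)
  = 0.
(Exp terms are combined using exp(i*s)*conj(exp(i*t)) = exp(i*(s-t)), and sums of them are collapsed using the identity that for every m > 1 the m distinct m-th roots of unity sum to 0, e.g. 1 + exp(2*I*pi/3) + exp(-2*I*pi/3) = 0.)
Dividing by |G| = 4 gives 0/4 = 0, matching the row-orthogonality relation <chi_3, chi_0> = [chi_3 = chi_0].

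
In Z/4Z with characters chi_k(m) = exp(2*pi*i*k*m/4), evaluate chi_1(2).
chi_1(2) = zeta_4^2 = -1

Argument: chi_1(2) = zeta_4^(1*2) = zeta_4^2. Since zeta_4^4 = 1, this equals zeta_4^2 = exp(2*pi*i*2/4) = -1.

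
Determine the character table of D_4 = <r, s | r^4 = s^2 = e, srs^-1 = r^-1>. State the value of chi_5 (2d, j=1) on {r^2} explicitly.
Conjugacy classes: {e} of size 1, {r^2} of size 1, {r^1, r^3} of size 2, {s, sr^2, ...} of size 2, {sr, sr^3, ...} of size 2.
Character table:
  irrep \ class              {e} (size 1)  {r^2} (size 1)  {r^1, r^3} (size 2)  {s, sr^2, ...} (size 2)  {sr, sr^3, ...} (size 2)
  chi_1 (triv)               1             1               1                    1                        1                       
  chi_2 (sign: r->1, s->-1)  1             1               1                    -1                       -1                      
  chi_3 (r->-1, s->1)        1             1               -1                   1                        -1                      
  chi_4 (r->-1, s->-1)       1             1               -1                   -1                       1                       
  chi_5 (2d, j=1)            2             -2              0                    0                        0                       

Spot check: chi_5 (2d, j=1) on {r^2} = -2.

Argument: D_4 has order 2*4 = 8 with 5 conjugacy classes, hence 5 irreducibles. Sum of squared dims 1 + 1 + 1 + 1 + 4 = 8 = |G|. Linear characters come from the abelianisation; the 2-dimensional irreps have character r^k -> 2*cos(2*pi*j*k/4), reflections -> 0.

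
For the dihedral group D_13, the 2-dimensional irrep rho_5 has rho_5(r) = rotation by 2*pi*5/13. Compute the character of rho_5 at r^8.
chi_{rho_5}(r^8) = 2*cos(2*pi*5*8/13) = 2*cos(80*pi/13)

Solution. rho_5(r^8) is rotation by angle 2*pi*5*8/13, whose trace is 2*cos(2*pi*5*8/13) = 2*cos(80*pi/13).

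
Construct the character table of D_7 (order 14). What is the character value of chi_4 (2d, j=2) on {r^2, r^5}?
Conjugacy classes: {e} of size 1, {r^1, r^6} of size 2, {r^2, r^5} of size 2, {r^3, r^4} of size 2, {s, sr, ..., sr^6} of size 7.
Character table:
  irrep \ class              {e} (size 1)  {r^1, r^6} (size 2)  {r^2, r^5} (size 2)  {r^3, r^4} (size 2)  {s, sr, ..., sr^6} (size 7)
  chi_1 (triv)               1             1                    1                    1                    1                          
  chi_2 (sign: r->1, s->-1)  1             1                    1                    1                    -1                         
  chi_3 (2d, j=1)            2             2*cos(2*pi/7)        -2*cos(3*pi/7)       -2*cos(pi/7)         0                          
  chi_4 (2d, j=2)            2             -2*cos(3*pi/7)       -2*cos(pi/7)         2*cos(2*pi/7)        0                          
  chi_5 (2d, j=3)            2             -2*cos(pi/7)         2*cos(2*pi/7)        -2*cos(3*pi/7)       0                          

Spot check: chi_4 (2d, j=2) on {r^2, r^5} = -2*cos(pi/7).

D_7 has order 2*7 = 14 with 5 conjugacy classes, hence 5 irreducibles. Sum of squared dims 1 + 1 + 4 + 4 + 4 = 14 = |G|. Linear characters come from the abelianisation; the 2-dimensional irreps have character r^k -> 2*cos(2*pi*j*k/7), reflections -> 0.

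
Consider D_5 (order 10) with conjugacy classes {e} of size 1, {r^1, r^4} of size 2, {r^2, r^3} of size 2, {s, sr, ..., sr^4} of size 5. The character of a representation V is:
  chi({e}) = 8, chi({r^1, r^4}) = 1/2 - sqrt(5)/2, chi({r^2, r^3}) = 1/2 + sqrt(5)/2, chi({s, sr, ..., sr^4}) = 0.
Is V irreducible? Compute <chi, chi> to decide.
Not irreducible (reducible): <chi, chi> = 7 > 1.

Solution. <chi, chi> = (1/|G|) sum_C |C| * |chi(C)|^2 = (1/10)[1*|8|^2 + 2*|1/2 - sqrt(5)/2|^2 + 2*|1/2 + sqrt(5)/2|^2 + 5*|0|^2]
  = (1/10)[(64) + (3 - sqrt(5)) + (sqrt(5) + 3) + (0)] = 70/10 = 7.
A character is irreducible iff <chi, chi> = 1, so this representation is reducible.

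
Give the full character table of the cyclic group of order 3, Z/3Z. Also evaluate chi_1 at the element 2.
Character table of Z/3Z (irreps indexed chi_0,...,chi_2 with chi_k(m) = zeta_3^(k*m), zeta_3 = exp(2*pi*i/3)):
  irrep \ class  {0} (size 1)  {1} (size 1)    {2} (size 1)  
  chi_0          1             1               1             
  chi_1          1             exp(2*I*pi/3)   exp(-2*I*pi/3)
  chi_2          1             exp(-2*I*pi/3)  exp(2*I*pi/3) 

Spot check: chi_1(2) = zeta_3^(1*2) = zeta_3^2 = exp(-2*I*pi/3).

Justification: Z/3Z is abelian, so all 3 irreducible complex representations are 1-dimensional. They are given by chi_k(m) = zeta_3^(k*m) for k = 0,...,2. Row orthogonality: sum_m chi_k(m) conj(chi_l(m)) = 3 * [k = l].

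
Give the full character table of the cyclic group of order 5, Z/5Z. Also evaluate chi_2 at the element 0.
Character table of Z/5Z (irreps indexed chi_0,...,chi_4 with chi_k(m) = zeta_5^(k*m), zeta_5 = exp(2*pi*i/5)):
  irrep \ class  {0} (size 1)  {1} (size 1)    {2} (size 1)    {3} (size 1)    {4} (size 1)  
  chi_0          1             1               1               1               1             
  chi_1          1             exp(2*I*pi/5)   exp(4*I*pi/5)   exp(-4*I*pi/5)  exp(-2*I*pi/5)
  chi_2          1             exp(4*I*pi/5)   exp(-2*I*pi/5)  exp(2*I*pi/5)   exp(-4*I*pi/5)
  chi_3          1             exp(-4*I*pi/5)  exp(2*I*pi/5)   exp(-2*I*pi/5)  exp(4*I*pi/5) 
  chi_4          1             exp(-2*I*pi/5)  exp(-4*I*pi/5)  exp(4*I*pi/5)   exp(2*I*pi/5) 

Spot check: chi_2(0) = zeta_5^(2*0) = zeta_5^0 = 1.

Z/5Z is abelian, so all 5 irreducible complex representations are 1-dimensional. They are given by chi_k(m) = zeta_5^(k*m) for k = 0,...,4. Row orthogonality: sum_m chi_k(m) conj(chi_l(m)) = 5 * [k = l].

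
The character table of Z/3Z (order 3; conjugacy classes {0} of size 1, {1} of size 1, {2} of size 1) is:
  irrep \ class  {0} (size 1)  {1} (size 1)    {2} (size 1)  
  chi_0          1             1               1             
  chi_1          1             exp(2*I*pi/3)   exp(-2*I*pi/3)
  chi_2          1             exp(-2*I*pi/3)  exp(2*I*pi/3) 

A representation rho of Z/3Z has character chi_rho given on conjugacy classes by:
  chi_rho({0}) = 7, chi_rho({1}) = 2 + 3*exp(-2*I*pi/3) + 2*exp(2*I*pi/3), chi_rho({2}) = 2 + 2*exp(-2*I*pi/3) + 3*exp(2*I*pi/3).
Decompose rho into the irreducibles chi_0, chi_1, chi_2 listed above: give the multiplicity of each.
Multiplicities: chi_0: 2, chi_1: 2, chi_2: 3.

Justification: Use <chi_rho, chi> = (1/|G|) sum_C |C| * chi_rho(C) * conj(chi(C)) with |G| = 3 for each irreducible chi in the table:
  <chi_rho, chi_0> = (1/3)[1*(7)*conj(1) + 1*(2 + 3*exp(-2*I*pi/3) + 2*exp(2*I*pi/3))*conj(1) + 1*(2 + 2*exp(-2*I*pi/3) + 3*exp(2*I*pi/3))*conj(1)]
      = (1/3)[(7) + (2 + 3*exp(-2*I*pi/3) + 2*exp(2*I*pi/3)) + (2 + 2*exp(-2*I*pi/3) + 3*exp(2*I*pi/3))] = 6/3 = 2
  <chi_rho, chi_1> = (1/3)[1*(7)*conj(1) + 1*(2 + 3*exp(-2*I*pi/3) + 2*exp(2*I*pi/3))*conj(exp(2*I*pi/3)) + 1*(2 + 2*exp(-2*I*pi/3) + 3*exp(2*I*pi/3))*conj(exp(-2*I*pi/3))]
      = (1/3)[(7) + (2 + 2*exp(-2*I*pi/3) + 3*exp(2*I*pi/3)) + (2 + 3*exp(-2*I*pi/3) + 2*exp(2*I*pi/3))] = 6/3 = 2
  <chi_rho, chi_2> = (1/3)[1*(7)*conj(1) + 1*(2 + 3*exp(-2*I*pi/3) + 2*exp(2*I*pi/3))*conj(exp(-2*I*pi/3)) + 1*(2 + 2*exp(-2*I*pi/3) + 3*exp(2*I*pi/3))*conj(exp(2*I*pi/3))]
      = (1/3)[(7) + (1) + (1)] = 9/3 = 3
(Exp terms are combined using exp(i*s)*conj(exp(i*t)) = exp(i*(s-t)), and sums of them are collapsed using the identity that for every m > 1 the m distinct m-th roots of unity sum to 0, e.g. 1 + exp(2*I*pi/3) + exp(-2*I*pi/3) = 0.)
Dimension check: dim(rho) = sum (mult * dim) = 2*1 + 2*1 + 3*1 = 7 = chi_rho(e) = 7.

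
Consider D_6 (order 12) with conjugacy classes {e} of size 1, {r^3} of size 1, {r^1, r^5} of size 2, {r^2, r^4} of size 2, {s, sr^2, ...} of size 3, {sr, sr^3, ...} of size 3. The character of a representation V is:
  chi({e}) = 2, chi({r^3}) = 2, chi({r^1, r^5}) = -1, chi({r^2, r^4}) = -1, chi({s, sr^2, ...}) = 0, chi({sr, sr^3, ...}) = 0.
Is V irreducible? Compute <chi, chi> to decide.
Irreducible: <chi, chi> = 1.

Details: <chi, chi> = (1/|G|) sum_C |C| * |chi(C)|^2 = (1/12)[1*|2|^2 + 1*|2|^2 + 2*|-1|^2 + 2*|-1|^2 + 3*|0|^2 + 3*|0|^2]
  = (1/12)[(4) + (4) + (2) + (2) + (0) + (0)] = 12/12 = 1.
A character is irreducible iff <chi, chi> = 1, so this representation is irreducible.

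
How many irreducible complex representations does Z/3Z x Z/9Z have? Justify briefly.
27

Justification: The number of irreducible complex representations of a finite group equals its number of conjugacy classes. Z/3Z x Z/9Z is abelian of order 27, so every element is its own conjugacy class: 27 classes, so Z/3Z x Z/9Z (order 27) has exactly 27 irreducible complex representations.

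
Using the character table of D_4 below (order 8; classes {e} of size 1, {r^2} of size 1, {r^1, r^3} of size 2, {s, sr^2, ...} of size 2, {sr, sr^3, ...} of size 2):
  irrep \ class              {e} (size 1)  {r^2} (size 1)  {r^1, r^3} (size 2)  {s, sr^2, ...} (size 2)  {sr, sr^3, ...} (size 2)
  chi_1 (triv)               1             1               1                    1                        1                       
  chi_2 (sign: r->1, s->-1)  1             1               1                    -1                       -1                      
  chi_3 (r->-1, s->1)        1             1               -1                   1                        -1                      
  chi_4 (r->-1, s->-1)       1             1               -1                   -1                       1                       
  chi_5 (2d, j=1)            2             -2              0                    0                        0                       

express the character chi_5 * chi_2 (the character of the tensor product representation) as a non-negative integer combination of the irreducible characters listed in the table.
chi_5 tensor chi_2 = chi_5 (all other irreducibles have multiplicity 0).

Working: The character of a tensor product is the pointwise product (chi_5 * chi_2)(C) = chi_5(C) * chi_2(C):
  {e}: (2)*(1), {r^2}: (-2)*(1), {r^1, r^3}: (0)*(1), {s, sr^2, ...}: (0)*(-1), {sr, sr^3, ...}: (0)*(-1)
so (chi_5 * chi_2) takes values
  {e} -> 2, {r^2} -> -2, {r^1, r^3} -> 0, {s, sr^2, ...} -> 0, {sr, sr^3, ...} -> 0.
Now take the inner product of this character with each irreducible chi from the table, <chi_5*chi_2, chi> = (1/8) sum_C |C| (chi_5*chi_2)(C) conj(chi(C)):
  <chi_5*chi_2, chi_1> = (1/8)[1*(2)*conj(1) + 1*(-2)*conj(1) + 2*(0)*conj(1) + 2*(0)*conj(1) + 2*(0)*conj(1)]
      = (1/8)[(2) + (-2) + (0) + (0) + (0)] = 0/8 = 0
  <chi_5*chi_2, chi_2> = (1/8)[1*(2)*conj(1) + 1*(-2)*conj(1) + 2*(0)*conj(1) + 2*(0)*conj(-1) + 2*(0)*conj(-1)]
      = (1/8)[(2) + (-2) + (0) + (0) + (0)] = 0/8 = 0
  <chi_5*chi_2, chi_3> = (1/8)[1*(2)*conj(1) + 1*(-2)*conj(1) + 2*(0)*conj(-1) + 2*(0)*conj(1) + 2*(0)*conj(-1)]
      = (1/8)[(2) + (-2) + (0) + (0) + (0)] = 0/8 = 0
  <chi_5*chi_2, chi_4> = (1/8)[1*(2)*conj(1) + 1*(-2)*conj(1) + 2*(0)*conj(-1) + 2*(0)*conj(-1) + 2*(0)*conj(1)]
      = (1/8)[(2) + (-2) + (0) + (0) + (0)] = 0/8 = 0
  <chi_5*chi_2, chi_5> = (1/8)[1*(2)*conj(2) + 1*(-2)*conj(-2) + 2*(0)*conj(0) + 2*(0)*conj(0) + 2*(0)*conj(0)]
      = (1/8)[(4) + (4) + (0) + (0) + (0)] = 8/8 = 1
Hence the multiplicities are chi_5: 1. Dimension check: dim(chi_5)*dim(chi_2) = 2*1 = 2 and sum (mult * dim) = 1*2 = 2.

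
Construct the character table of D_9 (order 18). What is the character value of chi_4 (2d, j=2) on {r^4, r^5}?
Conjugacy classes: {e} of size 1, {r^1, r^8} of size 2, {r^2, r^7} of size 2, {r^3, r^6} of size 2, {r^4, r^5} of size 2, {s, sr, ..., sr^8} of size 9.
Character table:
  irrep \ class              {e} (size 1)  {r^1, r^8} (size 2)  {r^2, r^7} (size 2)  {r^3, r^6} (size 2)  {r^4, r^5} (size 2)  {s, sr, ..., sr^8} (size 9)
  chi_1 (triv)               1             1                    1                    1                    1                    1                          
  chi_2 (sign: r->1, s->-1)  1             1                    1                    1                    1                    -1                         
  chi_3 (2d, j=1)            2             2*cos(2*pi/9)        2*cos(4*pi/9)        -1                   -2*cos(pi/9)         0                          
  chi_4 (2d, j=2)            2             2*cos(4*pi/9)        -2*cos(pi/9)         -1                   2*cos(2*pi/9)        0                          
  chi_5 (2d, j=3)            2             -1                   -1                   2                    -1                   0                          
  chi_6 (2d, j=4)            2             -2*cos(pi/9)         2*cos(2*pi/9)        -1                   2*cos(4*pi/9)        0                          

Spot check: chi_4 (2d, j=2) on {r^4, r^5} = 2*cos(2*pi/9).

Proof sketch: D_9 has order 2*9 = 18 with 6 conjugacy classes, hence 6 irreducibles. Sum of squared dims 1 + 1 + 4 + 4 + 4 + 4 = 18 = |G|. Linear characters come from the abelianisation; the 2-dimensional irreps have character r^k -> 2*cos(2*pi*j*k/9), reflections -> 0.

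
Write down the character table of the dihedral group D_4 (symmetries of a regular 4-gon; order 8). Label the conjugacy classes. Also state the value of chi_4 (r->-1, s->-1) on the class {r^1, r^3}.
Conjugacy classes: {e} of size 1, {r^2} of size 1, {r^1, r^3} of size 2, {s, sr^2, ...} of size 2, {sr, sr^3, ...} of size 2.
Character table:
  irrep \ class              {e} (size 1)  {r^2} (size 1)  {r^1, r^3} (size 2)  {s, sr^2, ...} (size 2)  {sr, sr^3, ...} (size 2)
  chi_1 (triv)               1             1               1                    1                        1                       
  chi_2 (sign: r->1, s->-1)  1             1               1                    -1                       -1                      
  chi_3 (r->-1, s->1)        1             1               -1                   1                        -1                      
  chi_4 (r->-1, s->-1)       1             1               -1                   -1                       1                       
  chi_5 (2d, j=1)            2             -2              0                    0                        0                       

Spot check: chi_4 (r->-1, s->-1) on {r^1, r^3} = -1.

Solution. D_4 has order 2*4 = 8 with 5 conjugacy classes, hence 5 irreducibles. Sum of squared dims 1 + 1 + 1 + 1 + 4 = 8 = |G|. Linear characters come from the abelianisation; the 2-dimensional irreps have character r^k -> 2*cos(2*pi*j*k/4), reflections -> 0.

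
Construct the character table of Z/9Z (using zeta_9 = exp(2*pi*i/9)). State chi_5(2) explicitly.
Character table of Z/9Z (irreps indexed chi_0,...,chi_8 with chi_k(m) = zeta_9^(k*m), zeta_9 = exp(2*pi*i/9)):
  irrep \ class  {0} (size 1)  {1} (size 1)    {2} (size 1)    {3} (size 1)    {4} (size 1)    {5} (size 1)    {6} (size 1)    {7} (size 1)    {8} (size 1)  
  chi_0          1             1               1               1               1               1               1               1               1             
  chi_1          1             exp(2*I*pi/9)   exp(4*I*pi/9)   exp(2*I*pi/3)   exp(8*I*pi/9)   exp(-8*I*pi/9)  exp(-2*I*pi/3)  exp(-4*I*pi/9)  exp(-2*I*pi/9)
  chi_2          1             exp(4*I*pi/9)   exp(8*I*pi/9)   exp(-2*I*pi/3)  exp(-2*I*pi/9)  exp(2*I*pi/9)   exp(2*I*pi/3)   exp(-8*I*pi/9)  exp(-4*I*pi/9)
  chi_3          1             exp(2*I*pi/3)   exp(-2*I*pi/3)  1               exp(2*I*pi/3)   exp(-2*I*pi/3)  1               exp(2*I*pi/3)   exp(-2*I*pi/3)
  chi_4          1             exp(8*I*pi/9)   exp(-2*I*pi/9)  exp(2*I*pi/3)   exp(-4*I*pi/9)  exp(4*I*pi/9)   exp(-2*I*pi/3)  exp(2*I*pi/9)   exp(-8*I*pi/9)
  chi_5          1             exp(-8*I*pi/9)  exp(2*I*pi/9)   exp(-2*I*pi/3)  exp(4*I*pi/9)   exp(-4*I*pi/9)  exp(2*I*pi/3)   exp(-2*I*pi/9)  exp(8*I*pi/9) 
  chi_6          1             exp(-2*I*pi/3)  exp(2*I*pi/3)   1               exp(-2*I*pi/3)  exp(2*I*pi/3)   1               exp(-2*I*pi/3)  exp(2*I*pi/3) 
  chi_7          1             exp(-4*I*pi/9)  exp(-8*I*pi/9)  exp(2*I*pi/3)   exp(2*I*pi/9)   exp(-2*I*pi/9)  exp(-2*I*pi/3)  exp(8*I*pi/9)   exp(4*I*pi/9) 
  chi_8          1             exp(-2*I*pi/9)  exp(-4*I*pi/9)  exp(-2*I*pi/3)  exp(-8*I*pi/9)  exp(8*I*pi/9)   exp(2*I*pi/3)   exp(4*I*pi/9)   exp(2*I*pi/9) 

Spot check: chi_5(2) = zeta_9^(5*2) = zeta_9^10 = exp(2*I*pi/9).

Why: Z/9Z is abelian, so all 9 irreducible complex representations are 1-dimensional. They are given by chi_k(m) = zeta_9^(k*m) for k = 0,...,8. Row orthogonality: sum_m chi_k(m) conj(chi_l(m)) = 9 * [k = l].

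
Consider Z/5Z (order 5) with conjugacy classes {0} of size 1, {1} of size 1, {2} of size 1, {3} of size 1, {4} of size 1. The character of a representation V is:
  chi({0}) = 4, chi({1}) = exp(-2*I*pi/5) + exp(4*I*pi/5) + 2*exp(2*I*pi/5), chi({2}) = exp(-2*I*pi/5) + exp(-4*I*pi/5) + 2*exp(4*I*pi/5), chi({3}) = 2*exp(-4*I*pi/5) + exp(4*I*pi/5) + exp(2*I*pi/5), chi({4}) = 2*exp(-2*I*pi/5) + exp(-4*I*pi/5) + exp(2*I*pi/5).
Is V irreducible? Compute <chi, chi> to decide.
Not irreducible (reducible): <chi, chi> = 6 > 1.

Reasoning: <chi, chi> = (1/|G|) sum_C |C| * |chi(C)|^2 = (1/5)[1*|4|^2 + 1*|exp(-2*I*pi/5) + exp(4*I*pi/5) + 2*exp(2*I*pi/5)|^2 + 1*|exp(-2*I*pi/5) + exp(-4*I*pi/5) + 2*exp(4*I*pi/5)|^2 + 1*|2*exp(-4*I*pi/5) + exp(4*I*pi/5) + exp(2*I*pi/5)|^2 + 1*|2*exp(-2*I*pi/5) + exp(-4*I*pi/5) + exp(2*I*pi/5)|^2]
  = (1/5)[(16) + (6 + 2*exp(-2*I*pi/5) + 3*exp(-4*I*pi/5) + 3*exp(4*I*pi/5) + 2*exp(2*I*pi/5)) + (6 + 3*exp(-2*I*pi/5) + 2*exp(-4*I*pi/5) + 2*exp(4*I*pi/5) + 3*exp(2*I*pi/5)) + (6 + 3*exp(-2*I*pi/5) + 2*exp(-4*I*pi/5) + 2*exp(4*I*pi/5) + 3*exp(2*I*pi/5)) + (6 + 2*exp(-2*I*pi/5) + 3*exp(-4*I*pi/5) + 3*exp(4*I*pi/5) + 2*exp(2*I*pi/5))] = 30/5 = 6.
(Exp terms are combined using exp(i*s)*conj(exp(i*t)) = exp(i*(s-t)), and sums of them are collapsed using the identity that for every m > 1 the m distinct m-th roots of unity sum to 0, e.g. 1 + exp(2*I*pi/3) + exp(-2*I*pi/3) = 0.)
A character is irreducible iff <chi, chi> = 1, so this representation is reducible.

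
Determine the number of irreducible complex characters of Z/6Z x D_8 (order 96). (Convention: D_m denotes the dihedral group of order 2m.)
42

Explanation: The number of irreducible complex representations of a finite group equals its number of conjugacy classes. For a direct product, #classes(G x H) = #classes(G) * #classes(H). Z/6Z has 6 classes (abelian), D_8 has 7 classes, so 6 * 7 = 42, so Z/6Z x D_8 (order 96) has exactly 42 irreducible complex representations.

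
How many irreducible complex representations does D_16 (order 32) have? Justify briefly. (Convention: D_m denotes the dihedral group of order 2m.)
11

Details: The number of irreducible complex representations of a finite group equals its number of conjugacy classes. D_16 has 11 conjugacy classes (n/2 + 3 for n even), so D_16 (order 32) has exactly 11 irreducible complex representations.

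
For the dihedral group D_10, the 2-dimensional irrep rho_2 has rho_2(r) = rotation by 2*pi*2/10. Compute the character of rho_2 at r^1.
chi_{rho_2}(r^1) = 2*cos(2*pi*2*1/10) = -1/2 + sqrt(5)/2

Why: rho_2(r^1) is rotation by angle 2*pi*2*1/10, whose trace is 2*cos(2*pi*2*1/10) = -1/2 + sqrt(5)/2.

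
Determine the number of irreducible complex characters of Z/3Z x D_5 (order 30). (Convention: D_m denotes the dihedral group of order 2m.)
12

Justification: The number of irreducible complex representations of a finite group equals its number of conjugacy classes. For a direct product, #classes(G x H) = #classes(G) * #classes(H). Z/3Z has 3 classes (abelian), D_5 has 4 classes, so 3 * 4 = 12, so Z/3Z x D_5 (order 30) has exactly 12 irreducible complex representations.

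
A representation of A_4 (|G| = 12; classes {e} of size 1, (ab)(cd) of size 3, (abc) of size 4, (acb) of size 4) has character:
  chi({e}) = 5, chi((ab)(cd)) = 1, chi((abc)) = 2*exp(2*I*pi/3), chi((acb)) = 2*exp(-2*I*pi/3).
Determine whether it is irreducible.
Not irreducible (reducible): <chi, chi> = 5 > 1.

Explanation: <chi, chi> = (1/|G|) sum_C |C| * |chi(C)|^2 = (1/12)[1*|5|^2 + 3*|1|^2 + 4*|2*exp(2*I*pi/3)|^2 + 4*|2*exp(-2*I*pi/3)|^2]
  = (1/12)[(25) + (3) + (16) + (16)] = 60/12 = 5.
(Exp terms are combined using exp(i*s)*conj(exp(i*t)) = exp(i*(s-t)), and sums of them are collapsed using the identity that for every m > 1 the m distinct m-th roots of unity sum to 0, e.g. 1 + exp(2*I*pi/3) + exp(-2*I*pi/3) = 0.)
A character is irreducible iff <chi, chi> = 1, so this representation is reducible.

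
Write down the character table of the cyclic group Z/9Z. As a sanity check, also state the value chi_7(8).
Character table of Z/9Z (irreps indexed chi_0,...,chi_8 with chi_k(m) = zeta_9^(k*m), zeta_9 = exp(2*pi*i/9)):
  irrep \ class  {0} (size 1)  {1} (size 1)    {2} (size 1)    {3} (size 1)    {4} (size 1)    {5} (size 1)    {6} (size 1)    {7} (size 1)    {8} (size 1)  
  chi_0          1             1               1               1               1               1               1               1               1             
  chi_1          1             exp(2*I*pi/9)   exp(4*I*pi/9)   exp(2*I*pi/3)   exp(8*I*pi/9)   exp(-8*I*pi/9)  exp(-2*I*pi/3)  exp(-4*I*pi/9)  exp(-2*I*pi/9)
  chi_2          1             exp(4*I*pi/9)   exp(8*I*pi/9)   exp(-2*I*pi/3)  exp(-2*I*pi/9)  exp(2*I*pi/9)   exp(2*I*pi/3)   exp(-8*I*pi/9)  exp(-4*I*pi/9)
  chi_3          1             exp(2*I*pi/3)   exp(-2*I*pi/3)  1               exp(2*I*pi/3)   exp(-2*I*pi/3)  1               exp(2*I*pi/3)   exp(-2*I*pi/3)
  chi_4          1             exp(8*I*pi/9)   exp(-2*I*pi/9)  exp(2*I*pi/3)   exp(-4*I*pi/9)  exp(4*I*pi/9)   exp(-2*I*pi/3)  exp(2*I*pi/9)   exp(-8*I*pi/9)
  chi_5          1             exp(-8*I*pi/9)  exp(2*I*pi/9)   exp(-2*I*pi/3)  exp(4*I*pi/9)   exp(-4*I*pi/9)  exp(2*I*pi/3)   exp(-2*I*pi/9)  exp(8*I*pi/9) 
  chi_6          1             exp(-2*I*pi/3)  exp(2*I*pi/3)   1               exp(-2*I*pi/3)  exp(2*I*pi/3)   1               exp(-2*I*pi/3)  exp(2*I*pi/3) 
  chi_7          1             exp(-4*I*pi/9)  exp(-8*I*pi/9)  exp(2*I*pi/3)   exp(2*I*pi/9)   exp(-2*I*pi/9)  exp(-2*I*pi/3)  exp(8*I*pi/9)   exp(4*I*pi/9) 
  chi_8          1             exp(-2*I*pi/9)  exp(-4*I*pi/9)  exp(-2*I*pi/3)  exp(-8*I*pi/9)  exp(8*I*pi/9)   exp(2*I*pi/3)   exp(4*I*pi/9)   exp(2*I*pi/9) 

Spot check: chi_7(8) = zeta_9^(7*8) = zeta_9^56 = exp(4*I*pi/9).

Explanation: Z/9Z is abelian, so all 9 irreducible complex representations are 1-dimensional. They are given by chi_k(m) = zeta_9^(k*m) for k = 0,...,8. Row orthogonality: sum_m chi_k(m) conj(chi_l(m)) = 9 * [k = l].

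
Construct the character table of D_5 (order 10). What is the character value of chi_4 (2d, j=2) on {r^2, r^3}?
Conjugacy classes: {e} of size 1, {r^1, r^4} of size 2, {r^2, r^3} of size 2, {s, sr, ..., sr^4} of size 5.
Character table:
  irrep \ class              {e} (size 1)  {r^1, r^4} (size 2)  {r^2, r^3} (size 2)  {s, sr, ..., sr^4} (size 5)
  chi_1 (triv)               1             1                    1                    1                          
  chi_2 (sign: r->1, s->-1)  1             1                    1                    -1                         
  chi_3 (2d, j=1)            2             -1/2 + sqrt(5)/2     -sqrt(5)/2 - 1/2     0                          
  chi_4 (2d, j=2)            2             -sqrt(5)/2 - 1/2     -1/2 + sqrt(5)/2     0                          

Spot check: chi_4 (2d, j=2) on {r^2, r^3} = -1/2 + sqrt(5)/2.

Derivation: D_5 has order 2*5 = 10 with 4 conjugacy classes, hence 4 irreducibles. Sum of squared dims 1 + 1 + 4 + 4 = 10 = |G|. Linear characters come from the abelianisation; the 2-dimensional irreps have character r^k -> 2*cos(2*pi*j*k/5), reflections -> 0.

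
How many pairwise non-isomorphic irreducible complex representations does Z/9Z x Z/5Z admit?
45

Derivation: The number of irreducible complex representations of a finite group equals its number of conjugacy classes. Z/9Z x Z/5Z is abelian of order 45, so every element is its own conjugacy class: 45 classes, so Z/9Z x Z/5Z (order 45) has exactly 45 irreducible complex representations.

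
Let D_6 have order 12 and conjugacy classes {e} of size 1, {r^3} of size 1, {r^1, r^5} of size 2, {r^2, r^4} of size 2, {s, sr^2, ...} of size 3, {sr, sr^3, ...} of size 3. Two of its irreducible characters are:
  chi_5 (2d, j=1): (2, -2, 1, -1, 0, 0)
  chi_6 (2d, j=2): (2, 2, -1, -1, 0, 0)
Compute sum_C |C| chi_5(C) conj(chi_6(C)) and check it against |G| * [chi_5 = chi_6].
Sum = 0; so <chi_5, chi_6> = 0 (distinct irreducibles are orthogonal).

Reasoning: Compute term by term over conjugacy classes (|C| * chi_5(C) * conj(chi_6(C))):
  1*(2)*conj(2) + 1*(-2)*conj(2) + 2*(1)*conj(-1) + 2*(-1)*conj(-1) + 3*(0)*conj(0) + 3*(0)*conj(0)
  = (4) + (-4) + (-2) + (2) + (0) + (0)
  = 0.
Dividing by |G| = 12 gives 0/12 = 0, matching the row-orthogonality relation <chi_5, chi_6> = [chi_5 = chi_6].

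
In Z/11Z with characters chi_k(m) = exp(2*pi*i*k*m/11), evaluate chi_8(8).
chi_8(8) = zeta_11^64 = exp(-4*I*pi/11)

Working: chi_8(8) = zeta_11^(8*8) = zeta_11^64. Since zeta_11^11 = 1, this equals zeta_11^9 = exp(2*pi*i*9/11) = exp(-4*I*pi/11).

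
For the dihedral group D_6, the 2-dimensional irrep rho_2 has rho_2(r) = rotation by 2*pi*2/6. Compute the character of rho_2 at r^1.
chi_{rho_2}(r^1) = 2*cos(2*pi*2*1/6) = -1

Explanation: rho_2(r^1) is rotation by angle 2*pi*2*1/6, whose trace is 2*cos(2*pi*2*1/6) = -1.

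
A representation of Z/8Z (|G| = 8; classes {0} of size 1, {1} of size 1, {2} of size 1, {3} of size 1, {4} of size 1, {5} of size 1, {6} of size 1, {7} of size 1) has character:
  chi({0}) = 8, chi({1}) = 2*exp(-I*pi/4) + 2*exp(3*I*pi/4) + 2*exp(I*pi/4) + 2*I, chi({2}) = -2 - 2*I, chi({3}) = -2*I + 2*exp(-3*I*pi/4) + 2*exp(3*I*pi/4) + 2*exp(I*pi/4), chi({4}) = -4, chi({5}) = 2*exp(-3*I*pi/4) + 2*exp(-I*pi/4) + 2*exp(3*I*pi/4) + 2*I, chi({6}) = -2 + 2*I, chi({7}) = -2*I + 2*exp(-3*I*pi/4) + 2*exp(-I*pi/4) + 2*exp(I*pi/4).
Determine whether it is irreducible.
Not irreducible (reducible): <chi, chi> = 16 > 1.

Proof sketch: <chi, chi> = (1/|G|) sum_C |C| * |chi(C)|^2 = (1/8)[1*|8|^2 + 1*|2*exp(-I*pi/4) + 2*exp(3*I*pi/4) + 2*exp(I*pi/4) + 2*I|^2 + 1*|-2 - 2*I|^2 + 1*|-2*I + 2*exp(-3*I*pi/4) + 2*exp(3*I*pi/4) + 2*exp(I*pi/4)|^2 + 1*|-4|^2 + 1*|2*exp(-3*I*pi/4) + 2*exp(-I*pi/4) + 2*exp(3*I*pi/4) + 2*I|^2 + 1*|-2 + 2*I|^2 + 1*|-2*I + 2*exp(-3*I*pi/4) + 2*exp(-I*pi/4) + 2*exp(I*pi/4)|^2]
  = (1/8)[(64) + (8 + 4*exp(-I*pi/4) - 4*exp(-3*I*pi/4)) + (8) + (8 - 4*exp(I*pi/4) + 4*exp(3*I*pi/4)) + (16) + (8 - 4*exp(I*pi/4) + 4*exp(3*I*pi/4)) + (8) + (8 + 4*exp(-I*pi/4) - 4*exp(-3*I*pi/4))] = 128/8 = 16.
(Exp terms are combined using exp(i*s)*conj(exp(i*t)) = exp(i*(s-t)), and sums of them are collapsed using the identity that for every m > 1 the m distinct m-th roots of unity sum to 0, e.g. 1 + exp(2*I*pi/3) + exp(-2*I*pi/3) = 0.)
A character is irreducible iff <chi, chi> = 1, so this representation is reducible.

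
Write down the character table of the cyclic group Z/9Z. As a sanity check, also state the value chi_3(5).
Character table of Z/9Z (irreps indexed chi_0,...,chi_8 with chi_k(m) = zeta_9^(k*m), zeta_9 = exp(2*pi*i/9)):
  irrep \ class  {0} (size 1)  {1} (size 1)    {2} (size 1)    {3} (size 1)    {4} (size 1)    {5} (size 1)    {6} (size 1)    {7} (size 1)    {8} (size 1)  
  chi_0          1             1               1               1               1               1               1               1               1             
  chi_1          1             exp(2*I*pi/9)   exp(4*I*pi/9)   exp(2*I*pi/3)   exp(8*I*pi/9)   exp(-8*I*pi/9)  exp(-2*I*pi/3)  exp(-4*I*pi/9)  exp(-2*I*pi/9)
  chi_2          1             exp(4*I*pi/9)   exp(8*I*pi/9)   exp(-2*I*pi/3)  exp(-2*I*pi/9)  exp(2*I*pi/9)   exp(2*I*pi/3)   exp(-8*I*pi/9)  exp(-4*I*pi/9)
  chi_3          1             exp(2*I*pi/3)   exp(-2*I*pi/3)  1               exp(2*I*pi/3)   exp(-2*I*pi/3)  1               exp(2*I*pi/3)   exp(-2*I*pi/3)
  chi_4          1             exp(8*I*pi/9)   exp(-2*I*pi/9)  exp(2*I*pi/3)   exp(-4*I*pi/9)  exp(4*I*pi/9)   exp(-2*I*pi/3)  exp(2*I*pi/9)   exp(-8*I*pi/9)
  chi_5          1             exp(-8*I*pi/9)  exp(2*I*pi/9)   exp(-2*I*pi/3)  exp(4*I*pi/9)   exp(-4*I*pi/9)  exp(2*I*pi/3)   exp(-2*I*pi/9)  exp(8*I*pi/9) 
  chi_6          1             exp(-2*I*pi/3)  exp(2*I*pi/3)   1               exp(-2*I*pi/3)  exp(2*I*pi/3)   1               exp(-2*I*pi/3)  exp(2*I*pi/3) 
  chi_7          1             exp(-4*I*pi/9)  exp(-8*I*pi/9)  exp(2*I*pi/3)   exp(2*I*pi/9)   exp(-2*I*pi/9)  exp(-2*I*pi/3)  exp(8*I*pi/9)   exp(4*I*pi/9) 
  chi_8          1             exp(-2*I*pi/9)  exp(-4*I*pi/9)  exp(-2*I*pi/3)  exp(-8*I*pi/9)  exp(8*I*pi/9)   exp(2*I*pi/3)   exp(4*I*pi/9)   exp(2*I*pi/9) 

Spot check: chi_3(5) = zeta_9^(3*5) = zeta_9^15 = exp(-2*I*pi/3).

Argument: Z/9Z is abelian, so all 9 irreducible complex representations are 1-dimensional. They are given by chi_k(m) = zeta_9^(k*m) for k = 0,...,8. Row orthogonality: sum_m chi_k(m) conj(chi_l(m)) = 9 * [k = l].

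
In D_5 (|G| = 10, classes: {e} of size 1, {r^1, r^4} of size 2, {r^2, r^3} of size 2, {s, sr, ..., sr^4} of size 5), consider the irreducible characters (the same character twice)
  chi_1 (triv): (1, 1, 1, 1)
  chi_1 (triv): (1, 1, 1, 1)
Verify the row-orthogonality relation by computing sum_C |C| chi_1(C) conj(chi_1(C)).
Sum = 10 = |G| = 10; so <chi_1, chi_1> = 1 (norm-1 confirms irreducibility).

Working: Compute term by term over conjugacy classes (|C| * chi_1(C) * conj(chi_1(C))):
  1*(1)*conj(1) + 2*(1)*conj(1) + 2*(1)*conj(1) + 5*(1)*conj(1)
  = (1) + (2) + (2) + (5)
  = 10.
Dividing by |G| = 10 gives 10/10 = 1, matching the row-orthogonality relation <chi_1, chi_1> = [chi_1 = chi_1].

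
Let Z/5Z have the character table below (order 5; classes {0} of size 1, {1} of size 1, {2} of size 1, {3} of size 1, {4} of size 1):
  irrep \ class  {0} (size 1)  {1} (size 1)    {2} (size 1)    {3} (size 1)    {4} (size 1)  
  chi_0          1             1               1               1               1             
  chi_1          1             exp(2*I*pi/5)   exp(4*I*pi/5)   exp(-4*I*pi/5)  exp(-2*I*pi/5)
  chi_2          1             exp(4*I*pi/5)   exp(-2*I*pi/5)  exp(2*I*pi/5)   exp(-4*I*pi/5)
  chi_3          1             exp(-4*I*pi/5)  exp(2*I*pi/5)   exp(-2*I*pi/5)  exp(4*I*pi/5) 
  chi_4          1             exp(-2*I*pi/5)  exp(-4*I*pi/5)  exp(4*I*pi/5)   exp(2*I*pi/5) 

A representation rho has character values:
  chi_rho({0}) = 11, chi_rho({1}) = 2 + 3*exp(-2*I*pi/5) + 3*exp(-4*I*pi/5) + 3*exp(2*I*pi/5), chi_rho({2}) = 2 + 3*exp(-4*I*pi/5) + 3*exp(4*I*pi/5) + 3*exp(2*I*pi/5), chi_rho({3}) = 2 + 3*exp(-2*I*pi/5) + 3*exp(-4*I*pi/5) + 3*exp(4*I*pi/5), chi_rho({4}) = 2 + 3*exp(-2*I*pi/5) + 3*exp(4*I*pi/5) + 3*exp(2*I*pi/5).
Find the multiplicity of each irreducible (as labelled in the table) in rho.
Multiplicities: chi_0: 2, chi_1: 3, chi_2: 0, chi_3: 3, chi_4: 3.

Why: Use <chi_rho, chi> = (1/|G|) sum_C |C| * chi_rho(C) * conj(chi(C)) with |G| = 5 for each irreducible chi in the table:
  <chi_rho, chi_0> = (1/5)[1*(11)*conj(1) + 1*(2 + 3*exp(-2*I*pi/5) + 3*exp(-4*I*pi/5) + 3*exp(2*I*pi/5))*conj(1) + 1*(2 + 3*exp(-4*I*pi/5) + 3*exp(4*I*pi/5) + 3*exp(2*I*pi/5))*conj(1) + 1*(2 + 3*exp(-2*I*pi/5) + 3*exp(-4*I*pi/5) + 3*exp(4*I*pi/5))*conj(1) + 1*(2 + 3*exp(-2*I*pi/5) + 3*exp(4*I*pi/5) + 3*exp(2*I*pi/5))*conj(1)]
      = (1/5)[(11) + (2 + 3*exp(-2*I*pi/5) + 3*exp(-4*I*pi/5) + 3*exp(2*I*pi/5)) + (2 + 3*exp(-4*I*pi/5) + 3*exp(4*I*pi/5) + 3*exp(2*I*pi/5)) + (2 + 3*exp(-2*I*pi/5) + 3*exp(-4*I*pi/5) + 3*exp(4*I*pi/5)) + (2 + 3*exp(-2*I*pi/5) + 3*exp(4*I*pi/5) + 3*exp(2*I*pi/5))] = 10/5 = 2
  <chi_rho, chi_1> = (1/5)[1*(11)*conj(1) + 1*(2 + 3*exp(-2*I*pi/5) + 3*exp(-4*I*pi/5) + 3*exp(2*I*pi/5))*conj(exp(2*I*pi/5)) + 1*(2 + 3*exp(-4*I*pi/5) + 3*exp(4*I*pi/5) + 3*exp(2*I*pi/5))*conj(exp(4*I*pi/5)) + 1*(2 + 3*exp(-2*I*pi/5) + 3*exp(-4*I*pi/5) + 3*exp(4*I*pi/5))*conj(exp(-4*I*pi/5)) + 1*(2 + 3*exp(-2*I*pi/5) + 3*exp(4*I*pi/5) + 3*exp(2*I*pi/5))*conj(exp(-2*I*pi/5))]
      = (1/5)[(11) + (3 + 2*exp(-2*I*pi/5) + 3*exp(-4*I*pi/5) + 3*exp(4*I*pi/5)) + (3 + 3*exp(-2*I*pi/5) + 2*exp(-4*I*pi/5) + 3*exp(2*I*pi/5)) + (3 + 3*exp(-2*I*pi/5) + 2*exp(4*I*pi/5) + 3*exp(2*I*pi/5)) + (3 + 3*exp(-4*I*pi/5) + 3*exp(4*I*pi/5) + 2*exp(2*I*pi/5))] = 15/5 = 3
  <chi_rho, chi_2> = (1/5)[1*(11)*conj(1) + 1*(2 + 3*exp(-2*I*pi/5) + 3*exp(-4*I*pi/5) + 3*exp(2*I*pi/5))*conj(exp(4*I*pi/5)) + 1*(2 + 3*exp(-4*I*pi/5) + 3*exp(4*I*pi/5) + 3*exp(2*I*pi/5))*conj(exp(-2*I*pi/5)) + 1*(2 + 3*exp(-2*I*pi/5) + 3*exp(-4*I*pi/5) + 3*exp(4*I*pi/5))*conj(exp(2*I*pi/5)) + 1*(2 + 3*exp(-2*I*pi/5) + 3*exp(4*I*pi/5) + 3*exp(2*I*pi/5))*conj(exp(-4*I*pi/5))]
      = (1/5)[(11) + (3*exp(-2*I*pi/5) + 2*exp(-4*I*pi/5) + 3*exp(4*I*pi/5) + 3*exp(2*I*pi/5)) + (3*exp(-2*I*pi/5) + 3*exp(-4*I*pi/5) + 3*exp(4*I*pi/5) + 2*exp(2*I*pi/5)) + (2*exp(-2*I*pi/5) + 3*exp(-4*I*pi/5) + 3*exp(4*I*pi/5) + 3*exp(2*I*pi/5)) + (3*exp(-2*I*pi/5) + 3*exp(-4*I*pi/5) + 2*exp(4*I*pi/5) + 3*exp(2*I*pi/5))] = 0/5 = 0
  <chi_rho, chi_3> = (1/5)[1*(11)*conj(1) + 1*(2 + 3*exp(-2*I*pi/5) + 3*exp(-4*I*pi/5) + 3*exp(2*I*pi/5))*conj(exp(-4*I*pi/5)) + 1*(2 + 3*exp(-4*I*pi/5) + 3*exp(4*I*pi/5) + 3*exp(2*I*pi/5))*conj(exp(2*I*pi/5)) + 1*(2 + 3*exp(-2*I*pi/5) + 3*exp(-4*I*pi/5) + 3*exp(4*I*pi/5))*conj(exp(-2*I*pi/5)) + 1*(2 + 3*exp(-2*I*pi/5) + 3*exp(4*I*pi/5) + 3*exp(2*I*pi/5))*conj(exp(4*I*pi/5))]
      = (1/5)[(11) + (3 + 3*exp(-4*I*pi/5) + 2*exp(4*I*pi/5) + 3*exp(2*I*pi/5)) + (3 + 2*exp(-2*I*pi/5) + 3*exp(4*I*pi/5) + 3*exp(2*I*pi/5)) + (3 + 3*exp(-2*I*pi/5) + 3*exp(-4*I*pi/5) + 2*exp(2*I*pi/5)) + (3 + 3*exp(-2*I*pi/5) + 2*exp(-4*I*pi/5) + 3*exp(4*I*pi/5))] = 15/5 = 3
  <chi_rho, chi_4> = (1/5)[1*(11)*conj(1) + 1*(2 + 3*exp(-2*I*pi/5) + 3*exp(-4*I*pi/5) + 3*exp(2*I*pi/5))*conj(exp(-2*I*pi/5)) + 1*(2 + 3*exp(-4*I*pi/5) + 3*exp(4*I*pi/5) + 3*exp(2*I*pi/5))*conj(exp(-4*I*pi/5)) + 1*(2 + 3*exp(-2*I*pi/5) + 3*exp(-4*I*pi/5) + 3*exp(4*I*pi/5))*conj(exp(4*I*pi/5)) + 1*(2 + 3*exp(-2*I*pi/5) + 3*exp(4*I*pi/5) + 3*exp(2*I*pi/5))*conj(exp(2*I*pi/5))]
      = (1/5)[(11) + (3 + 3*exp(-2*I*pi/5) + 3*exp(4*I*pi/5) + 2*exp(2*I*pi/5)) + (3 + 3*exp(-2*I*pi/5) + 3*exp(-4*I*pi/5) + 2*exp(4*I*pi/5)) + (3 + 2*exp(-4*I*pi/5) + 3*exp(4*I*pi/5) + 3*exp(2*I*pi/5)) + (3 + 2*exp(-2*I*pi/5) + 3*exp(-4*I*pi/5) + 3*exp(2*I*pi/5))] = 15/5 = 3
(Exp terms are combined using exp(i*s)*conj(exp(i*t)) = exp(i*(s-t)), and sums of them are collapsed using the identity that for every m > 1 the m distinct m-th roots of unity sum to 0, e.g. 1 + exp(2*I*pi/3) + exp(-2*I*pi/3) = 0.)
Dimension check: dim(rho) = sum (mult * dim) = 2*1 + 3*1 + 0*1 + 3*1 + 3*1 = 11 = chi_rho(e) = 11.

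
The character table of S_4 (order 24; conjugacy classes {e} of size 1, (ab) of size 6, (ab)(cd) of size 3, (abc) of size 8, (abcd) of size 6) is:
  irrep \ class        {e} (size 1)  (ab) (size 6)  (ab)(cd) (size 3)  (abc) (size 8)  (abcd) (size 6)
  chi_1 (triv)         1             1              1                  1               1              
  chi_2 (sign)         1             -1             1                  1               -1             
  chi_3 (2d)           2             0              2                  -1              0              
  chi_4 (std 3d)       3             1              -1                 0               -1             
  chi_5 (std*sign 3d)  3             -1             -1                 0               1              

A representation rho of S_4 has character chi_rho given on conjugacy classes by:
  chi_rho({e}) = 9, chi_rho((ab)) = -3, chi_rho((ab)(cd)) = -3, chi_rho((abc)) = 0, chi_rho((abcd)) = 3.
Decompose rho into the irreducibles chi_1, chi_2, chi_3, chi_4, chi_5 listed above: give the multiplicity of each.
Multiplicities: chi_1: 0, chi_2: 0, chi_3: 0, chi_4: 0, chi_5: 3.

Proof sketch: Use <chi_rho, chi> = (1/|G|) sum_C |C| * chi_rho(C) * conj(chi(C)) with |G| = 24 for each irreducible chi in the table:
  <chi_rho, chi_1> = (1/24)[1*(9)*conj(1) + 6*(-3)*conj(1) + 3*(-3)*conj(1) + 8*(0)*conj(1) + 6*(3)*conj(1)]
      = (1/24)[(9) + (-18) + (-9) + (0) + (18)] = 0/24 = 0
  <chi_rho, chi_2> = (1/24)[1*(9)*conj(1) + 6*(-3)*conj(-1) + 3*(-3)*conj(1) + 8*(0)*conj(1) + 6*(3)*conj(-1)]
      = (1/24)[(9) + (18) + (-9) + (0) + (-18)] = 0/24 = 0
  <chi_rho, chi_3> = (1/24)[1*(9)*conj(2) + 6*(-3)*conj(0) + 3*(-3)*conj(2) + 8*(0)*conj(-1) + 6*(3)*conj(0)]
      = (1/24)[(18) + (0) + (-18) + (0) + (0)] = 0/24 = 0
  <chi_rho, chi_4> = (1/24)[1*(9)*conj(3) + 6*(-3)*conj(1) + 3*(-3)*conj(-1) + 8*(0)*conj(0) + 6*(3)*conj(-1)]
      = (1/24)[(27) + (-18) + (9) + (0) + (-18)] = 0/24 = 0
  <chi_rho, chi_5> = (1/24)[1*(9)*conj(3) + 6*(-3)*conj(-1) + 3*(-3)*conj(-1) + 8*(0)*conj(0) + 6*(3)*conj(1)]
      = (1/24)[(27) + (18) + (9) + (0) + (18)] = 72/24 = 3
Dimension check: dim(rho) = sum (mult * dim) = 0*1 + 0*1 + 0*2 + 0*3 + 3*3 = 9 = chi_rho(e) = 9.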